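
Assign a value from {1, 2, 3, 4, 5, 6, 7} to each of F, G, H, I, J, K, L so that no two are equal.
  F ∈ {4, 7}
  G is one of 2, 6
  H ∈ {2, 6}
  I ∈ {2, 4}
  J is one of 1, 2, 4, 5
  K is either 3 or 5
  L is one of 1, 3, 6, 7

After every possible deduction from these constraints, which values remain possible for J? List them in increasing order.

The 2 variables G and H are confined to {2, 6}, which locks those values in; drop them from I, J, L.
I must be 4 (only option left). So F, J can't be 4.
F must be 7 (only option left). So L can't be 7.
No further eliminations apply; J can still be any of 1, 5.

1, 5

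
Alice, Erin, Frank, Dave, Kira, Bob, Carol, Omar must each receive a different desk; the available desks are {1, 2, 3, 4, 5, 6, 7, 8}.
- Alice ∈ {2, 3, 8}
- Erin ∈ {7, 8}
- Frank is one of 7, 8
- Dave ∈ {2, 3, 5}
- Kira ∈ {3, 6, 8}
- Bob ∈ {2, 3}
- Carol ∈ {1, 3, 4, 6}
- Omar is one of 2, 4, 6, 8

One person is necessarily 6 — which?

Among the 8 variables, 1 fits only Carol (and all 8 values in {1, 2, 3, 4, 5, 6, 7, 8} must be used), so Carol = 1.
The 7 still-open variables draw from only 7 values {2, 3, 4, 5, 6, 7, 8}, so each is used; only Omar can be 4, hence Omar = 4.
Among the 6 still-open variables, 5 fits only Dave (and all 6 values in {2, 3, 5, 6, 7, 8} must be used), so Dave = 5.
Among the 5 still-open variables, 6 fits only Kira (and all 5 values in {2, 3, 6, 7, 8} must be used), so Kira = 6.

Kira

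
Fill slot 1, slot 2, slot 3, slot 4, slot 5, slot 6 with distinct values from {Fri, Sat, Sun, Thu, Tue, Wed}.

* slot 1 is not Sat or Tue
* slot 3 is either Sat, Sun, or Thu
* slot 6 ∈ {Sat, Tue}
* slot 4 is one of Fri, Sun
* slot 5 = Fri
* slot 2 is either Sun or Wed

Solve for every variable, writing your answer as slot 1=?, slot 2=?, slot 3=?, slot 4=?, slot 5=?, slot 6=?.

slot 5 must be Fri (only option left). Remove Fri from slot 1, slot 4.
slot 4 has just one choice, so slot 4 = Sun. Eliminate Sun elsewhere: slot 1, slot 2, slot 3.
That leaves slot 2 = Wed. So slot 1 can't be Wed.
slot 1 must be Thu (only option left). So slot 3 can't be Thu.
slot 3 has just one choice, so slot 3 = Sat. Strike Sat from slot 6.
That leaves slot 6 = Tue.

slot 1=Thu, slot 2=Wed, slot 3=Sat, slot 4=Sun, slot 5=Fri, slot 6=Tue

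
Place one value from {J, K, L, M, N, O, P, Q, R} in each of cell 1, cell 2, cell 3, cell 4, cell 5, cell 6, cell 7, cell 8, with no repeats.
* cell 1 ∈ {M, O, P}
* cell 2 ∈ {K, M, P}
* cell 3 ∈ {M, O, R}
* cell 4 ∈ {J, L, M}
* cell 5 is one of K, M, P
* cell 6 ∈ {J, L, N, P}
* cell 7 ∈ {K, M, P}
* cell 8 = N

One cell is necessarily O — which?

cell 8 must be N (only option left). So cell 6 can't be N.
The 7 still-open variables together cover exactly {J, K, L, M, O, P, R} — 7 values for 7 variables — and R appears only in cell 3's list, so cell 3 = R.
The 6 still-open variables draw from only 6 values {J, K, L, M, O, P}, so each is used; only cell 1 can be O, hence cell 1 = O.

cell 1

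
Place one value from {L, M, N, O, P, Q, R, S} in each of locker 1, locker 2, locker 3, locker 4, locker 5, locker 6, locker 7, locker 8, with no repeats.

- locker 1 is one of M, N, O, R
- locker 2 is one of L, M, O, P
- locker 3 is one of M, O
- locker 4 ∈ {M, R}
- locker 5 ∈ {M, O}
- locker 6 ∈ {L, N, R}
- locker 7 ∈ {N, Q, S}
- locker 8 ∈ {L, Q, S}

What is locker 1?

The 8 variables together cover exactly {L, M, N, O, P, Q, R, S} — 8 values for 8 variables — and P appears only in locker 2's list, so locker 2 = P.
locker 3 and locker 5 between them cover only {M, O} — a naked pair. Remove those values from locker 1, locker 4.
locker 4 has just one choice, so locker 4 = R. So locker 1, locker 6 can't be R.
So locker 1 = N.

N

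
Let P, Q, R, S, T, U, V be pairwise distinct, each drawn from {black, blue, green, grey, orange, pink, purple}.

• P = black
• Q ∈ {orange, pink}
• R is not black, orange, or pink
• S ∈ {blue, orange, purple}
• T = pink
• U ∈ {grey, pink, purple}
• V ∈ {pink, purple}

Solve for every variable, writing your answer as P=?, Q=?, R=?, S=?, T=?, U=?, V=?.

P must be black (only option left).
That leaves T = pink. Eliminate pink elsewhere: Q, U, V.
That leaves V = purple. So R, S, U can't be purple.
Q has just one choice, so Q = orange. Remove orange from S.
That leaves S = blue. Remove blue from R.
U has just one choice, so U = grey. So R can't be grey.
That leaves R = green.

P=black, Q=orange, R=green, S=blue, T=pink, U=grey, V=purple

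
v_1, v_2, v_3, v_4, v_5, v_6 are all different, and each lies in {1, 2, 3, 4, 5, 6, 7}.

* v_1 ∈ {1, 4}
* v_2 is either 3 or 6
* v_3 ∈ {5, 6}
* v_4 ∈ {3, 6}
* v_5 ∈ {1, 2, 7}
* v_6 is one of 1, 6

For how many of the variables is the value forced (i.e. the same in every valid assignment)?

3

v_2 and v_4 between them cover only {3, 6} — a naked pair. Remove those values from v_3, v_6.
v_3's domain is down to {5}, so v_3 = 5.
That leaves v_6 = 1. Strike 1 from v_1, v_5.
v_1's domain is down to {4}, so v_1 = 4.
Determined: v_1=4, v_3=5, v_6=1. The other variables each still have more than one consistent value. That makes 3.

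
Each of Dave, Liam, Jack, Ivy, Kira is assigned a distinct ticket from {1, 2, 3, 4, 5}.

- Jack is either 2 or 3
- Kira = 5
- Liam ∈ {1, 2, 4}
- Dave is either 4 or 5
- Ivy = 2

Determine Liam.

Ivy's domain is down to {2}, so Ivy = 2. Strike 2 from Liam, Jack.
Kira must be 5 (only option left). Remove 5 from Dave.
Dave has just one choice, so Dave = 4. So Liam can't be 4.
So Liam = 1.

1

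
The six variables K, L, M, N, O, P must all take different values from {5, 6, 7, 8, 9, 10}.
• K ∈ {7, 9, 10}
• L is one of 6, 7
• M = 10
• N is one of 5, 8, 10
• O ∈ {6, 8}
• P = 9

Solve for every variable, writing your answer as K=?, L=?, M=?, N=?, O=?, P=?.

M must be 10 (only option left). Strike 10 from K, N.
P's domain is down to {9}, so P = 9. Eliminate 9 elsewhere: K.
That leaves K = 7. So L can't be 7.
L has just one choice, so L = 6. So O can't be 6.
O has just one choice, so O = 8. Remove 8 from N.
N's domain is down to {5}, so N = 5.

K=7, L=6, M=10, N=5, O=8, P=9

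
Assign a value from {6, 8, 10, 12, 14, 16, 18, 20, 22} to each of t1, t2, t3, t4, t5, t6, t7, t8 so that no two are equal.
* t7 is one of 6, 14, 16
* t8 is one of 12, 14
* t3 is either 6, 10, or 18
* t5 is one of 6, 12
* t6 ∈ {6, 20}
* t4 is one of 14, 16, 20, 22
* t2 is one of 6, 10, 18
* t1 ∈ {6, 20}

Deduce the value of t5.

12

Among the 8 variables, 22 fits only t4 (and all 8 values in {6, 10, 12, 14, 16, 18, 20, 22} must be used), so t4 = 22.
Among the 7 still-open variables, 16 fits only t7 (and all 7 values in {6, 10, 12, 14, 16, 18, 20} must be used), so t7 = 16.
Among the 6 still-open variables, 14 fits only t8 (and all 6 values in {6, 10, 12, 14, 18, 20} must be used), so t8 = 14.
The 5 still-open variables together cover exactly {6, 10, 12, 18, 20} — 5 values for 5 variables — and 12 appears only in t5's list, so t5 = 12.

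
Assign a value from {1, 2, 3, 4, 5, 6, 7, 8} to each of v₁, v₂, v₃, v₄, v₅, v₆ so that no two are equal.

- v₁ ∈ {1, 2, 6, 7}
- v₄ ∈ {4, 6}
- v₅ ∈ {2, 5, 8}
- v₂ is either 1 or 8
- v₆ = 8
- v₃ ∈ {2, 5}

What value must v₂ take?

v₆ must be 8 (only option left). Strike 8 from v₂, v₅.
So v₂ = 1.

1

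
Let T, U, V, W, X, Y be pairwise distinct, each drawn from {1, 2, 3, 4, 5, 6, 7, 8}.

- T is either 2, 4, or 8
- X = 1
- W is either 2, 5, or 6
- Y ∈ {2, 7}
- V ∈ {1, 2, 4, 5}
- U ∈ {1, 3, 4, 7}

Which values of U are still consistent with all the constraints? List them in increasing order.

X must be 1 (only option left). Strike 1 from U, V.
No further eliminations apply; U can still be any of 3, 4, 7.

3, 4, 7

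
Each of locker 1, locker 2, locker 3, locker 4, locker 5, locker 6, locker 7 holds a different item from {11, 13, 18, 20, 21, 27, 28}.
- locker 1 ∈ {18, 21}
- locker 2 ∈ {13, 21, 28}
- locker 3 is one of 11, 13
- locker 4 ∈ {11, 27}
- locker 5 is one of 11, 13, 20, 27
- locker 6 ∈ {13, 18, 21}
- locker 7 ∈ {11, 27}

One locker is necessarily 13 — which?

locker 3

The 7 variables together cover exactly {11, 13, 18, 20, 21, 27, 28} — 7 values for 7 variables — and 20 appears only in locker 5's list, so locker 5 = 20.
The 6 still-open variables draw from only 6 values {11, 13, 18, 21, 27, 28}, so each is used; only locker 2 can be 28, hence locker 2 = 28.
The 2 variables locker 4 and locker 7 are confined to {11, 27}, which locks those values in; drop them from locker 3.
So 13 goes to locker 3.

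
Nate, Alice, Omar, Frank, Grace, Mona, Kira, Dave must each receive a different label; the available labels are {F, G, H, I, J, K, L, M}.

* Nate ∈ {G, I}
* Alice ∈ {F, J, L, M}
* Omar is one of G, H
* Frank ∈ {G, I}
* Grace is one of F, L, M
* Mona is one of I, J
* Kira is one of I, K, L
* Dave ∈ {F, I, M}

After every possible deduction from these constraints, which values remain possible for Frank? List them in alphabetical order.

G, I

The 8 variables together cover exactly {F, G, H, I, J, K, L, M} — 8 values for 8 variables — and H appears only in Omar's list, so Omar = H.
The 7 still-open variables draw from only 7 values {F, G, I, J, K, L, M}, so each is used; only Kira can be K, hence Kira = K.
Nate and Frank between them cover only {G, I} — a naked pair. Remove those values from Mona, Dave.
Mona has just one choice, so Mona = J. So Alice can't be J.
No further eliminations apply; Frank can still be any of G, I.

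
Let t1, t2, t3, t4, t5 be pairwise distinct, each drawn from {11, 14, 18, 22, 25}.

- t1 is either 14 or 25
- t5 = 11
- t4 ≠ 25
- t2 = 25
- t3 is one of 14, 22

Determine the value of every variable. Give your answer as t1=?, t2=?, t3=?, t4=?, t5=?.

t2's domain is down to {25}, so t2 = 25. Strike 25 from t1.
t5's domain is down to {11}, so t5 = 11. Remove 11 from t4.
t1's domain is down to {14}, so t1 = 14. Strike 14 from t3, t4.
t3 has just one choice, so t3 = 22. Strike 22 from t4.
That leaves t4 = 18.

t1=14, t2=25, t3=22, t4=18, t5=11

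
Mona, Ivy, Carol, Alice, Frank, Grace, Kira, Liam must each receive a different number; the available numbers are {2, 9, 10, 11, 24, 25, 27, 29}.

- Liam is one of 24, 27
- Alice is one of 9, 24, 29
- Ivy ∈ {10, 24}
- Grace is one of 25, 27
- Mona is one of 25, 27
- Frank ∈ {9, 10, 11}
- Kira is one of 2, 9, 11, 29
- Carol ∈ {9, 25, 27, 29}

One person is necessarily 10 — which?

Ivy

The 8 variables draw from only 8 values {2, 9, 10, 11, 24, 25, 27, 29}, so each is used; only Kira can be 2, hence Kira = 2.
Among the 7 still-open variables, 11 fits only Frank (and all 7 values in {9, 10, 11, 24, 25, 27, 29} must be used), so Frank = 11.
The 6 still-open variables draw from only 6 values {9, 10, 24, 25, 27, 29}, so each is used; only Ivy can be 10, hence Ivy = 10.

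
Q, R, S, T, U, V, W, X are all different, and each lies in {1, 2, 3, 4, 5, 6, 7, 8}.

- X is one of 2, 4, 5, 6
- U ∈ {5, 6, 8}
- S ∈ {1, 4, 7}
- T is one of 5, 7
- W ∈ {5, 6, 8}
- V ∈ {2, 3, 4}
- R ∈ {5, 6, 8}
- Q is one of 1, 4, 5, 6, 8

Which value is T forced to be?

7

The 8 variables draw from only 8 values {1, 2, 3, 4, 5, 6, 7, 8}, so each is used; only V can be 3, hence V = 3.
The 7 still-open variables draw from only 7 values {1, 2, 4, 5, 6, 7, 8}, so each is used; only X can be 2, hence X = 2.
R, U, W between them cover only {5, 6, 8} — a naked triple. Remove those values from Q, T.
So T = 7.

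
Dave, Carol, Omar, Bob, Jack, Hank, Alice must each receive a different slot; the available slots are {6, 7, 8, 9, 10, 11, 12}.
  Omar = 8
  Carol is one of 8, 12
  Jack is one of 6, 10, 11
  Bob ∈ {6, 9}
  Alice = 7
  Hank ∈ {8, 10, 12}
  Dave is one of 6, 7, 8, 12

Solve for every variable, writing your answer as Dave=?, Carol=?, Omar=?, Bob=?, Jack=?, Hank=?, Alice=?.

Omar's domain is down to {8}, so Omar = 8. Strike 8 from Dave, Carol, Hank.
Alice's domain is down to {7}, so Alice = 7. So Dave can't be 7.
Carol must be 12 (only option left). So Dave, Hank can't be 12.
Hank has just one choice, so Hank = 10. So Jack can't be 10.
That leaves Dave = 6. Eliminate 6 elsewhere: Bob, Jack.
That leaves Bob = 9.
Jack has just one choice, so Jack = 11.

Dave=6, Carol=12, Omar=8, Bob=9, Jack=11, Hank=10, Alice=7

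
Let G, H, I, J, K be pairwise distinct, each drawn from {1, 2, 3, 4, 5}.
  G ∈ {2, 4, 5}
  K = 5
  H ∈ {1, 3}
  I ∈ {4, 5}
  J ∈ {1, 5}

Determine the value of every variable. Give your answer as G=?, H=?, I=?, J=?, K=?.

K has just one choice, so K = 5. Eliminate 5 elsewhere: G, I, J.
I has just one choice, so I = 4. Remove 4 from G.
J has just one choice, so J = 1. Eliminate 1 elsewhere: H.
G has just one choice, so G = 2.
H has just one choice, so H = 3.

G=2, H=3, I=4, J=1, K=5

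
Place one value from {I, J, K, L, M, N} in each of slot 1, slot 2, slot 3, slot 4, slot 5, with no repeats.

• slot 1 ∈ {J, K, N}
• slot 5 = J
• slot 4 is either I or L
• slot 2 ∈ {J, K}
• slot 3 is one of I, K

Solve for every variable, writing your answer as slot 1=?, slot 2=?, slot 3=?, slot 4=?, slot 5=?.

slot 1=N, slot 2=K, slot 3=I, slot 4=L, slot 5=J

slot 5 has just one choice, so slot 5 = J. Strike J from slot 1, slot 2.
That leaves slot 2 = K. Strike K from slot 1, slot 3.
slot 3 has just one choice, so slot 3 = I. So slot 4 can't be I.
That leaves slot 4 = L.
slot 1 must be N (only option left).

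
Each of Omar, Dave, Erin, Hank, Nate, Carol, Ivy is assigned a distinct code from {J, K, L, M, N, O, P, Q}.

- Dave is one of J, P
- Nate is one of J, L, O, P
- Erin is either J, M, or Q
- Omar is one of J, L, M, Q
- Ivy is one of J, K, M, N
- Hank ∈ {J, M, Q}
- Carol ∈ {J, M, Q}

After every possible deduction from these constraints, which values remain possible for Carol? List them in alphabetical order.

Erin, Hank, Carol between them cover only {J, M, Q} — a naked triple. Remove those values from Omar, Dave, Nate, Ivy.
Omar must be L (only option left). So Nate can't be L.
That leaves Dave = P. So Nate can't be P.
Nate has just one choice, so Nate = O.
No further eliminations apply; Carol can still be any of J, M, Q.

J, M, Q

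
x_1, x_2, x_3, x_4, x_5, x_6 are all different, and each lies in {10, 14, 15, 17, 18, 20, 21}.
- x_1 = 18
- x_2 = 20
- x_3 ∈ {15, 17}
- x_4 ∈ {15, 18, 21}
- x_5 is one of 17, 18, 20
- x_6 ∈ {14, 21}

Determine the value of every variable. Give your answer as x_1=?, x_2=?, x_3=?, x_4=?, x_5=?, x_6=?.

x_1=18, x_2=20, x_3=15, x_4=21, x_5=17, x_6=14

x_1 must be 18 (only option left). So x_4, x_5 can't be 18.
x_2's domain is down to {20}, so x_2 = 20. So x_5 can't be 20.
x_5's domain is down to {17}, so x_5 = 17. Remove 17 from x_3.
x_3 must be 15 (only option left). Eliminate 15 elsewhere: x_4.
x_4 has just one choice, so x_4 = 21. Eliminate 21 elsewhere: x_6.
x_6 must be 14 (only option left).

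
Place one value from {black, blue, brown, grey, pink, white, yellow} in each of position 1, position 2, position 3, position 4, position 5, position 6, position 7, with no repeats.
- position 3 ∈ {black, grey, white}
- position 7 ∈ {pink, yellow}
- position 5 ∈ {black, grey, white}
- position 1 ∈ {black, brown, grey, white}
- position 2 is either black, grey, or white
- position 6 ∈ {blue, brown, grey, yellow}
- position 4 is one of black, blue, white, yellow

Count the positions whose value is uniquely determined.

2

Among the 7 variables, pink fits only position 7 (and all 7 values in {black, blue, brown, grey, pink, white, yellow} must be used), so position 7 = pink.
The 3 variables position 2, position 3, position 5 are confined to {black, grey, white}, which locks those values in; drop them from position 1, position 4, position 6.
That leaves position 1 = brown. Strike brown from position 6.
Determined: position 1=brown, position 7=pink. The other positions each still have more than one consistent value. That makes 2.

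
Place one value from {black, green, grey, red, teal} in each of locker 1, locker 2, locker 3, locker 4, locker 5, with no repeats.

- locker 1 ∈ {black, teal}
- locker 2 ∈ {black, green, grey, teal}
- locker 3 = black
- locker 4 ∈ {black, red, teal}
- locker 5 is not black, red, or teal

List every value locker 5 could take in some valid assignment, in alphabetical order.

locker 3's domain is down to {black}, so locker 3 = black. Remove black from locker 1, locker 2, locker 4.
locker 1 must be teal (only option left). Strike teal from locker 2, locker 4.
locker 4 has just one choice, so locker 4 = red.
No further eliminations apply; locker 5 can still be any of green, grey.

green, grey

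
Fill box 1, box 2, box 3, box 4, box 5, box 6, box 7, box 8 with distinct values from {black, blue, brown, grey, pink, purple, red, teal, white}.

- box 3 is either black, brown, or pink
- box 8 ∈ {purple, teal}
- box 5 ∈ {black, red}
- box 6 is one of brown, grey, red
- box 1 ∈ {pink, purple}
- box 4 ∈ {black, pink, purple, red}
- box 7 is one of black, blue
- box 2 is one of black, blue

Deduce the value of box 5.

red

The 8 variables draw from only 8 values {black, blue, brown, grey, pink, purple, red, teal}, so each is used; only box 6 can be grey, hence box 6 = grey.
The 7 still-open variables together cover exactly {black, blue, brown, pink, purple, red, teal} — 7 values for 7 variables — and brown appears only in box 3's list, so box 3 = brown.
Among the 6 still-open variables, teal fits only box 8 (and all 6 values in {black, blue, pink, purple, red, teal} must be used), so box 8 = teal.
The 2 variables box 2 and box 7 are confined to {black, blue}, which locks those values in; drop them from box 4, box 5.
So box 5 = red.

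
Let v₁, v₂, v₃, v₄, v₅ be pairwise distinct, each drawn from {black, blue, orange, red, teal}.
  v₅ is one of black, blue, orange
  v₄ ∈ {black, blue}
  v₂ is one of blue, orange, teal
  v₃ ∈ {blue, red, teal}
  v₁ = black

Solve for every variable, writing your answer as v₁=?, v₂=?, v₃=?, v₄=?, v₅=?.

v₁'s domain is down to {black}, so v₁ = black. Strike black from v₄, v₅.
v₄'s domain is down to {blue}, so v₄ = blue. Eliminate blue elsewhere: v₂, v₃, v₅.
v₅ has just one choice, so v₅ = orange. Eliminate orange elsewhere: v₂.
That leaves v₂ = teal. Strike teal from v₃.
v₃ must be red (only option left).

v₁=black, v₂=teal, v₃=red, v₄=blue, v₅=orange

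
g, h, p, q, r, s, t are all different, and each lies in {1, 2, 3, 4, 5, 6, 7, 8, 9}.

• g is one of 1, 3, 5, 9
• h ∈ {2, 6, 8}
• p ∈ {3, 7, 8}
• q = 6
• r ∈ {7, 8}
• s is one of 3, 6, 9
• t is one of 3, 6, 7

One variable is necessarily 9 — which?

s

q's domain is down to {6}, so q = 6. Strike 6 from h, s, t.
The 3 variables p, r, t are confined to {3, 7, 8}, which locks those values in; drop them from g, h, s.
So 9 goes to s.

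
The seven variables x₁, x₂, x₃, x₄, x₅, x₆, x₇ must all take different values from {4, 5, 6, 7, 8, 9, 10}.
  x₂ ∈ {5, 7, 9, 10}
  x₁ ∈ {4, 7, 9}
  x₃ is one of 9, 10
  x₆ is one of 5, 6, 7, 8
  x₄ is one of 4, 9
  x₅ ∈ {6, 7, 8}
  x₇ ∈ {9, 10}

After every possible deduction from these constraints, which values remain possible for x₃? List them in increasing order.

9, 10

x₃ and x₇ share exactly the 2 values {9, 10}; by pigeonhole those values go to them, so strike 9, 10 from x₁, x₂, x₄.
x₄'s domain is down to {4}, so x₄ = 4. Strike 4 from x₁.
x₁ must be 7 (only option left). Strike 7 from x₂, x₅, x₆.
x₂'s domain is down to {5}, so x₂ = 5. So x₆ can't be 5.
No further eliminations apply; x₃ can still be any of 9, 10.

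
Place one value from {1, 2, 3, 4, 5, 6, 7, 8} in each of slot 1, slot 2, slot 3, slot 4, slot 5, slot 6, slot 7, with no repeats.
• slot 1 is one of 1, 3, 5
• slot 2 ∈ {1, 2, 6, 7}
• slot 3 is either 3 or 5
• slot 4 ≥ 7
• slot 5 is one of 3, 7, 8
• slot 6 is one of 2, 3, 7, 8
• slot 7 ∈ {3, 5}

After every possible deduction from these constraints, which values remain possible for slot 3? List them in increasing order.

3, 5

The 7 variables together cover exactly {1, 2, 3, 5, 6, 7, 8} — 7 values for 7 variables — and 6 appears only in slot 2's list, so slot 2 = 6.
The 6 still-open variables together cover exactly {1, 2, 3, 5, 7, 8} — 6 values for 6 variables — and 1 appears only in slot 1's list, so slot 1 = 1.
Among the 5 still-open variables, 2 fits only slot 6 (and all 5 values in {2, 3, 5, 7, 8} must be used), so slot 6 = 2.
slot 3 and slot 7 share exactly the 2 values {3, 5}; by pigeonhole those values go to them, so strike 3, 5 from slot 5.
No further eliminations apply; slot 3 can still be any of 3, 5.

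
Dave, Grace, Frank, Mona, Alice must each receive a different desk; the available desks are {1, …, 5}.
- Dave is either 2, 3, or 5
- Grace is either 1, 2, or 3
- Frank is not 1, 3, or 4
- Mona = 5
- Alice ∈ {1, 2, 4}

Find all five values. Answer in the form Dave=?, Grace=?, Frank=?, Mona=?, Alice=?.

Mona must be 5 (only option left). So Dave, Frank can't be 5.
Frank's domain is down to {2}, so Frank = 2. So Dave, Grace, Alice can't be 2.
Dave must be 3 (only option left). Strike 3 from Grace.
Grace's domain is down to {1}, so Grace = 1. Strike 1 from Alice.
Alice's domain is down to {4}, so Alice = 4.

Dave=3, Grace=1, Frank=2, Mona=5, Alice=4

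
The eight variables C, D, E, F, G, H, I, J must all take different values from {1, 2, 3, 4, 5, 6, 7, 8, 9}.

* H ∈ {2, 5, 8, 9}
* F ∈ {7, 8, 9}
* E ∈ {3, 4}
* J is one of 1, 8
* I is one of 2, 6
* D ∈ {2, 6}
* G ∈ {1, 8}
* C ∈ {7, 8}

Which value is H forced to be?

The 2 variables D and I are confined to {2, 6}, which locks those values in; drop them from H.
G and J share exactly the 2 values {1, 8}; by pigeonhole those values go to them, so strike 1, 8 from C, F, H.
C must be 7 (only option left). Strike 7 from F.
F's domain is down to {9}, so F = 9. So H can't be 9.
So H = 5.

5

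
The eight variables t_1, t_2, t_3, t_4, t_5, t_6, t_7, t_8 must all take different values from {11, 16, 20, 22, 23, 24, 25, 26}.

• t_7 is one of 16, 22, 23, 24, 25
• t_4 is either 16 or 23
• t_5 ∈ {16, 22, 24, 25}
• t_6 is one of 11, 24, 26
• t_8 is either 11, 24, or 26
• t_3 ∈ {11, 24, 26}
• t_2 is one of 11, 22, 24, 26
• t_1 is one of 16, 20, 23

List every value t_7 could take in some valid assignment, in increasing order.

The 8 variables together cover exactly {11, 16, 20, 22, 23, 24, 25, 26} — 8 values for 8 variables — and 20 appears only in t_1's list, so t_1 = 20.
The 3 variables t_3, t_6, t_8 are confined to {11, 24, 26}, which locks those values in; drop them from t_2, t_5, t_7.
t_2 has just one choice, so t_2 = 22. Eliminate 22 elsewhere: t_5, t_7.
No further eliminations apply; t_7 can still be any of 16, 23, 25.

16, 23, 25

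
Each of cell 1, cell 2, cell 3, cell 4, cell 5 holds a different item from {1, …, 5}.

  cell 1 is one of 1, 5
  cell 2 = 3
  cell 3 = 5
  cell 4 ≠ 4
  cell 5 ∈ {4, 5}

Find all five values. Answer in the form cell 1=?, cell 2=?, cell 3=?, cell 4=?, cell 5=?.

cell 2's domain is down to {3}, so cell 2 = 3. Remove 3 from cell 4.
That leaves cell 3 = 5. Strike 5 from cell 1, cell 4, cell 5.
cell 5 must be 4 (only option left).
cell 1 has just one choice, so cell 1 = 1. So cell 4 can't be 1.
cell 4's domain is down to {2}, so cell 4 = 2.

cell 1=1, cell 2=3, cell 3=5, cell 4=2, cell 5=4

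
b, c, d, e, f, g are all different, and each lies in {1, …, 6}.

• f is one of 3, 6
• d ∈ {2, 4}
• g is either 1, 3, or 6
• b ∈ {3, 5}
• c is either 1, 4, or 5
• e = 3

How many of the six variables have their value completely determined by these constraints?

6

e has just one choice, so e = 3. Strike 3 from b, f, g.
That leaves f = 6. Eliminate 6 elsewhere: g.
That leaves g = 1. So c can't be 1.
b has just one choice, so b = 5. Remove 5 from c.
c's domain is down to {4}, so c = 4. So d can't be 4.
d must be 2 (only option left).
Every variable is fixed: b=5, c=4, d=2, e=3, f=6, g=1. That makes 6.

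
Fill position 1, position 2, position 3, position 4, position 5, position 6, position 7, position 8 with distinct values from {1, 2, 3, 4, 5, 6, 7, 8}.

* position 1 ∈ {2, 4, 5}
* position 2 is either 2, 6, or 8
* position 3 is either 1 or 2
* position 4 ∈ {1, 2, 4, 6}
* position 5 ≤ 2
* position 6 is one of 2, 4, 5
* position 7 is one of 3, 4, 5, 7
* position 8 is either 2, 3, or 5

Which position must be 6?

position 4

The 8 variables together cover exactly {1, 2, 3, 4, 5, 6, 7, 8} — 8 values for 8 variables — and 7 appears only in position 7's list, so position 7 = 7.
The 7 still-open variables together cover exactly {1, 2, 3, 4, 5, 6, 8} — 7 values for 7 variables — and 3 appears only in position 8's list, so position 8 = 3.
Among the 6 still-open variables, 8 fits only position 2 (and all 6 values in {1, 2, 4, 5, 6, 8} must be used), so position 2 = 8.
Among the 5 still-open variables, 6 fits only position 4 (and all 5 values in {1, 2, 4, 5, 6} must be used), so position 4 = 6.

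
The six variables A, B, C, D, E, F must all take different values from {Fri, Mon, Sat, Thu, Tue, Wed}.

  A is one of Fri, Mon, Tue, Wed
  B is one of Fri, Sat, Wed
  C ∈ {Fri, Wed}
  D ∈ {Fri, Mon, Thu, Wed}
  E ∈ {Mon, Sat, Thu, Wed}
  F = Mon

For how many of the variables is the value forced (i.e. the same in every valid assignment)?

2

F's domain is down to {Mon}, so F = Mon. So A, D, E can't be Mon.
The 5 still-open variables draw from only 5 values {Fri, Sat, Thu, Tue, Wed}, so each is used; only A can be Tue, hence A = Tue.
Determined: A=Tue, F=Mon. The other variables each still have more than one consistent value. That makes 2.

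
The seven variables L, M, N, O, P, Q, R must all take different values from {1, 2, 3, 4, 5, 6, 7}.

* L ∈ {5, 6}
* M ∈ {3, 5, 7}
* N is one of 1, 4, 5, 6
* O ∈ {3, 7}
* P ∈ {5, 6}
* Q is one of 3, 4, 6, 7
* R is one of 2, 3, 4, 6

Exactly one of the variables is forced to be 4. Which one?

Q

The 7 variables draw from only 7 values {1, 2, 3, 4, 5, 6, 7}, so each is used; only N can be 1, hence N = 1.
Among the 6 still-open variables, 2 fits only R (and all 6 values in {2, 3, 4, 5, 6, 7} must be used), so R = 2.
The 5 still-open variables draw from only 5 values {3, 4, 5, 6, 7}, so each is used; only Q can be 4, hence Q = 4.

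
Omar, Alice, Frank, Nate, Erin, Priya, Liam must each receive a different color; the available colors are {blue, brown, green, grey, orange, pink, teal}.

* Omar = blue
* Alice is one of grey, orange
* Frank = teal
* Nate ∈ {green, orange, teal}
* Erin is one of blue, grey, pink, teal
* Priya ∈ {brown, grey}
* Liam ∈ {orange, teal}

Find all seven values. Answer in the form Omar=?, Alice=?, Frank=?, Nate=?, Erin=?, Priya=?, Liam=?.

Omar has just one choice, so Omar = blue. Strike blue from Erin.
That leaves Frank = teal. Strike teal from Nate, Erin, Liam.
Liam must be orange (only option left). Remove orange from Alice, Nate.
That leaves Alice = grey. Strike grey from Erin, Priya.
Nate has just one choice, so Nate = green.
Erin must be pink (only option left).
Priya has just one choice, so Priya = brown.

Omar=blue, Alice=grey, Frank=teal, Nate=green, Erin=pink, Priya=brown, Liam=orange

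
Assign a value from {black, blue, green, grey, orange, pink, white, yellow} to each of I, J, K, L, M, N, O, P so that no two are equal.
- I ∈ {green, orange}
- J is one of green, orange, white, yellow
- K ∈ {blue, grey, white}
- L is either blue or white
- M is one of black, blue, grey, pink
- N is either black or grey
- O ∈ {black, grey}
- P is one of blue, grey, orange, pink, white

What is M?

The 8 variables together cover exactly {black, blue, green, grey, orange, pink, white, yellow} — 8 values for 8 variables — and yellow appears only in J's list, so J = yellow.
Among the 7 still-open variables, green fits only I (and all 7 values in {black, blue, green, grey, orange, pink, white} must be used), so I = green.
The 6 still-open variables together cover exactly {black, blue, grey, orange, pink, white} — 6 values for 6 variables — and orange appears only in P's list, so P = orange.
The 5 still-open variables together cover exactly {black, blue, grey, pink, white} — 5 values for 5 variables — and pink appears only in M's list, so M = pink.

pink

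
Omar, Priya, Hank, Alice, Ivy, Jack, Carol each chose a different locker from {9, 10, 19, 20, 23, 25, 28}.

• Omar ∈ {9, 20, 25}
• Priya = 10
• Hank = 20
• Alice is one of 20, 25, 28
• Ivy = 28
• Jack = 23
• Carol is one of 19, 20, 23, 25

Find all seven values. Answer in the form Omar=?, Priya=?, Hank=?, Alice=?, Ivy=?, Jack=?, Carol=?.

Omar=9, Priya=10, Hank=20, Alice=25, Ivy=28, Jack=23, Carol=19

Priya has just one choice, so Priya = 10.
Hank must be 20 (only option left). Remove 20 from Omar, Alice, Carol.
Ivy must be 28 (only option left). Strike 28 from Alice.
Jack must be 23 (only option left). So Carol can't be 23.
That leaves Alice = 25. Strike 25 from Omar, Carol.
Carol must be 19 (only option left).
Omar's domain is down to {9}, so Omar = 9.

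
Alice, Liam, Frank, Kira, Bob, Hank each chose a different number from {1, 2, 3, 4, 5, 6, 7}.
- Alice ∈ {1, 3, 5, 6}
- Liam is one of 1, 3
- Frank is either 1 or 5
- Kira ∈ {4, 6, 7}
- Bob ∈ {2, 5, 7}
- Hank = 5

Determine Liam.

Hank's domain is down to {5}, so Hank = 5. Remove 5 from Alice, Frank, Bob.
Frank has just one choice, so Frank = 1. Eliminate 1 elsewhere: Alice, Liam.
So Liam = 3.

3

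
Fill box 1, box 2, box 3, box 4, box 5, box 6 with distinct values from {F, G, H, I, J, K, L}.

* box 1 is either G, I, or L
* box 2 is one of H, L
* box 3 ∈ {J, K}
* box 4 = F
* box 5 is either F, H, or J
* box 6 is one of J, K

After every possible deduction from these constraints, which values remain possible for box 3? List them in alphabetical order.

J, K

box 4's domain is down to {F}, so box 4 = F. Remove F from box 5.
box 3 and box 6 between them cover only {J, K} — a naked pair. Remove those values from box 5.
box 5's domain is down to {H}, so box 5 = H. So box 2 can't be H.
box 2 must be L (only option left). Strike L from box 1.
No further eliminations apply; box 3 can still be any of J, K.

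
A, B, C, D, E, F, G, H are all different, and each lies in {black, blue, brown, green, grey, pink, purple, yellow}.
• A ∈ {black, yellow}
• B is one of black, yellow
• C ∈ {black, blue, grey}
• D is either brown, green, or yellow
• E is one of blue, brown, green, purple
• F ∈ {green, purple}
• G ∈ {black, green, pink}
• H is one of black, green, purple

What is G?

The 8 variables together cover exactly {black, blue, brown, green, grey, pink, purple, yellow} — 8 values for 8 variables — and grey appears only in C's list, so C = grey.
Among the 7 still-open variables, blue fits only E (and all 7 values in {black, blue, brown, green, pink, purple, yellow} must be used), so E = blue.
Among the 6 still-open variables, brown fits only D (and all 6 values in {black, brown, green, pink, purple, yellow} must be used), so D = brown.
The 5 still-open variables draw from only 5 values {black, green, pink, purple, yellow}, so each is used; only G can be pink, hence G = pink.

pink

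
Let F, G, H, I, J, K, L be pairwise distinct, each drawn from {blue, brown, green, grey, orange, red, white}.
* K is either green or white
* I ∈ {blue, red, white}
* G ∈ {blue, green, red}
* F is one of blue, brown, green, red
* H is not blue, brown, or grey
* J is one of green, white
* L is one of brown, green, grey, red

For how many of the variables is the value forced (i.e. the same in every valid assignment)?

The 7 variables draw from only 7 values {blue, brown, green, grey, orange, red, white}, so each is used; only L can be grey, hence L = grey.
The 6 still-open variables draw from only 6 values {blue, brown, green, orange, red, white}, so each is used; only F can be brown, hence F = brown.
Among the 5 still-open variables, orange fits only H (and all 5 values in {blue, green, orange, red, white} must be used), so H = orange.
J and K between them cover only {green, white} — a naked pair. Remove those values from G, I.
Determined: F=brown, H=orange, L=grey. The other variables each still have more than one consistent value. That makes 3.

3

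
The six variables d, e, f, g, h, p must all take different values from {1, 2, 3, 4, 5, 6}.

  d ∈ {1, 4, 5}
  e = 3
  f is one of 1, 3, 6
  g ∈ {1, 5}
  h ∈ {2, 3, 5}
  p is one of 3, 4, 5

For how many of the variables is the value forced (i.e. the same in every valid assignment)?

e's domain is down to {3}, so e = 3. Remove 3 from f, h, p.
The 5 still-open variables draw from only 5 values {1, 2, 4, 5, 6}, so each is used; only h can be 2, hence h = 2.
Among the 4 still-open variables, 6 fits only f (and all 4 values in {1, 4, 5, 6} must be used), so f = 6.
Determined: e=3, f=6, h=2. The other variables each still have more than one consistent value. That makes 3.

3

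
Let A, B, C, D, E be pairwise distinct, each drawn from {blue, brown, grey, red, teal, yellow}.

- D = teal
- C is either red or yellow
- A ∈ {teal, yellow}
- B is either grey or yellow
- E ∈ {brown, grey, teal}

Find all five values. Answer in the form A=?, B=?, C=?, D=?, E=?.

D must be teal (only option left). Remove teal from A, E.
That leaves A = yellow. Eliminate yellow elsewhere: B, C.
B's domain is down to {grey}, so B = grey. Remove grey from E.
That leaves C = red.
E has just one choice, so E = brown.

A=yellow, B=grey, C=red, D=teal, E=brown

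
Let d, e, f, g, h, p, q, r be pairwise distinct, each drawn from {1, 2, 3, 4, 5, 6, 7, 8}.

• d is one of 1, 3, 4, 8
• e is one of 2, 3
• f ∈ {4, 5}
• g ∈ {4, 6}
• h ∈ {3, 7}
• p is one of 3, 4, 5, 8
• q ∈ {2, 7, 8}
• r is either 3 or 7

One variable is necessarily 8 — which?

Among the 8 variables, 1 fits only d (and all 8 values in {1, 2, 3, 4, 5, 6, 7, 8} must be used), so d = 1.
Among the 7 still-open variables, 6 fits only g (and all 7 values in {2, 3, 4, 5, 6, 7, 8} must be used), so g = 6.
h and r between them cover only {3, 7} — a naked pair. Remove those values from e, p, q.
e's domain is down to {2}, so e = 2. Eliminate 2 elsewhere: q.
So 8 goes to q.

q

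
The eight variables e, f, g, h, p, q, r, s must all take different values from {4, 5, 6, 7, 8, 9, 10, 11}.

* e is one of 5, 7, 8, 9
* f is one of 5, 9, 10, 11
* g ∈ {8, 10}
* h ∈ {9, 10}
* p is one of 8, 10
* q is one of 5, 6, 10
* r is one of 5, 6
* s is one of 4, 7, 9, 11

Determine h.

The 8 variables draw from only 8 values {4, 5, 6, 7, 8, 9, 10, 11}, so each is used; only s can be 4, hence s = 4.
The 7 still-open variables together cover exactly {5, 6, 7, 8, 9, 10, 11} — 7 values for 7 variables — and 7 appears only in e's list, so e = 7.
The 6 still-open variables draw from only 6 values {5, 6, 8, 9, 10, 11}, so each is used; only f can be 11, hence f = 11.
The 5 still-open variables together cover exactly {5, 6, 8, 9, 10} — 5 values for 5 variables — and 9 appears only in h's list, so h = 9.

9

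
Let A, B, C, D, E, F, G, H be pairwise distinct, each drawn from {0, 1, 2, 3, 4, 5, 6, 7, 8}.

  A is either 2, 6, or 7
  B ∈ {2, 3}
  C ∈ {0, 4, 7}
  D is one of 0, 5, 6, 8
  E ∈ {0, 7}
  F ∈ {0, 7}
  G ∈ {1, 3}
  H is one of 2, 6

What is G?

1

E and F share exactly the 2 values {0, 7}; by pigeonhole those values go to them, so strike 0, 7 from A, C, D.
C's domain is down to {4}, so C = 4.
The 2 variables A and H are confined to {2, 6}, which locks those values in; drop them from B, D.
B has just one choice, so B = 3. Remove 3 from G.
So G = 1.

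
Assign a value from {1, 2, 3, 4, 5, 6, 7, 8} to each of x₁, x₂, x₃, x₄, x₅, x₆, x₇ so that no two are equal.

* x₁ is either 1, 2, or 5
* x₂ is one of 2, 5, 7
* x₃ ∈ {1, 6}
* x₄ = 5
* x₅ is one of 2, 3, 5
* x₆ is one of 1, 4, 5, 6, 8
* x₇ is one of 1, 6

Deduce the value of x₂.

x₄ must be 5 (only option left). So x₁, x₂, x₅, x₆ can't be 5.
x₃ and x₇ between them cover only {1, 6} — a naked pair. Remove those values from x₁, x₆.
x₁ has just one choice, so x₁ = 2. Strike 2 from x₂, x₅.
So x₂ = 7.

7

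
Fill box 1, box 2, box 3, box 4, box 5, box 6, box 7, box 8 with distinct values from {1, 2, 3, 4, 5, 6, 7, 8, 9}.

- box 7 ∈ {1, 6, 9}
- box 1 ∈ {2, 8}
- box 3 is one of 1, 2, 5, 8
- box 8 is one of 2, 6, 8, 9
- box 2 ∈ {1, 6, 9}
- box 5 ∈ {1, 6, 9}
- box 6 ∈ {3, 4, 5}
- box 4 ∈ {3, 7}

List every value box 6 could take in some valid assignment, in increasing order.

3, 4

The 3 variables box 2, box 5, box 7 are confined to {1, 6, 9}, which locks those values in; drop them from box 3, box 8.
box 1 and box 8 share exactly the 2 values {2, 8}; by pigeonhole those values go to them, so strike 2, 8 from box 3.
box 3's domain is down to {5}, so box 3 = 5. Strike 5 from box 6.
No further eliminations apply; box 6 can still be any of 3, 4.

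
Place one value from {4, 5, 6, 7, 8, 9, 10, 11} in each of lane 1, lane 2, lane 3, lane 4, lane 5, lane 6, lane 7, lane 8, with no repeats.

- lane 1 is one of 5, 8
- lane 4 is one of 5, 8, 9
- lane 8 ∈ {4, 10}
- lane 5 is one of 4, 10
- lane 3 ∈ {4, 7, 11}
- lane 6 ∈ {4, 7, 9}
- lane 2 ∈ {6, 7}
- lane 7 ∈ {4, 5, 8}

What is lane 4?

Among the 8 variables, 6 fits only lane 2 (and all 8 values in {4, 5, 6, 7, 8, 9, 10, 11} must be used), so lane 2 = 6.
The 7 still-open variables together cover exactly {4, 5, 7, 8, 9, 10, 11} — 7 values for 7 variables — and 11 appears only in lane 3's list, so lane 3 = 11.
Among the 6 still-open variables, 7 fits only lane 6 (and all 6 values in {4, 5, 7, 8, 9, 10} must be used), so lane 6 = 7.
Among the 5 still-open variables, 9 fits only lane 4 (and all 5 values in {4, 5, 8, 9, 10} must be used), so lane 4 = 9.

9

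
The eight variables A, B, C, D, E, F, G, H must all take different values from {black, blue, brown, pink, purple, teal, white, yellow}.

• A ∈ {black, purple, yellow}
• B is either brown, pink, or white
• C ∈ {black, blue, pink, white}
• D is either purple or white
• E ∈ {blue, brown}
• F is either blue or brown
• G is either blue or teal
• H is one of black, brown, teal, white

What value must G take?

The 8 variables draw from only 8 values {black, blue, brown, pink, purple, teal, white, yellow}, so each is used; only A can be yellow, hence A = yellow.
The 7 still-open variables draw from only 7 values {black, blue, brown, pink, purple, teal, white}, so each is used; only D can be purple, hence D = purple.
E and F share exactly the 2 values {blue, brown}; by pigeonhole those values go to them, so strike blue, brown from B, C, G, H.
So G = teal.

teal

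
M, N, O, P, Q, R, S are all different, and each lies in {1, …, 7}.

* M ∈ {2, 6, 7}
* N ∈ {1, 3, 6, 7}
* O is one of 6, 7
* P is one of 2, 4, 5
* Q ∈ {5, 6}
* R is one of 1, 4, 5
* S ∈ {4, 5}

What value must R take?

1

The 7 variables draw from only 7 values {1, 2, 3, 4, 5, 6, 7}, so each is used; only N can be 3, hence N = 3.
Among the 6 still-open variables, 1 fits only R (and all 6 values in {1, 2, 4, 5, 6, 7} must be used), so R = 1.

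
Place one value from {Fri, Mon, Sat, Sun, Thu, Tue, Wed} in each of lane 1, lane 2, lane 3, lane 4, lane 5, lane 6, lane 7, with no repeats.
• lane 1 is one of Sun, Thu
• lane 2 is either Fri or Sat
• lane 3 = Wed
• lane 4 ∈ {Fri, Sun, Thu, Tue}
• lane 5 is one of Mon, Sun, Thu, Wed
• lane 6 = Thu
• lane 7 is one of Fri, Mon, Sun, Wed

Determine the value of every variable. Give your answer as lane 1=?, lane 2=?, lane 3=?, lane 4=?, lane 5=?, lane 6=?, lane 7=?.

lane 1=Sun, lane 2=Sat, lane 3=Wed, lane 4=Tue, lane 5=Mon, lane 6=Thu, lane 7=Fri

lane 3 must be Wed (only option left). Eliminate Wed elsewhere: lane 5, lane 7.
lane 6's domain is down to {Thu}, so lane 6 = Thu. Eliminate Thu elsewhere: lane 1, lane 4, lane 5.
That leaves lane 1 = Sun. So lane 4, lane 5, lane 7 can't be Sun.
lane 5's domain is down to {Mon}, so lane 5 = Mon. Strike Mon from lane 7.
lane 7 must be Fri (only option left). Strike Fri from lane 2, lane 4.
lane 2 must be Sat (only option left).
That leaves lane 4 = Tue.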